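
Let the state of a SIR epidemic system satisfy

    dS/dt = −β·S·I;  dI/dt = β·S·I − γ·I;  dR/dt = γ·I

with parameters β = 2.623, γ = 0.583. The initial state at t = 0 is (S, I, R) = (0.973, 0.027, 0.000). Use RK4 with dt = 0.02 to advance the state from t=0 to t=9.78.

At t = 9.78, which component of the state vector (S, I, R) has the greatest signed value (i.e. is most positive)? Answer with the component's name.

largest component: R

t=0.000: state=(0.973, 0.027, 0.000)
step 1 (dt=0.02): k1=(-0.069, 0.053, 0.016), k2=(-0.070, 0.054, 0.016), k3=(-0.070, 0.054, 0.016), k4=(-0.072, 0.055, 0.016); state += dt/6·(k1+2k2+2k3+k4)
t=0.020: state=(0.972, 0.028, 0.000)
t=0.040: state=(0.970, 0.029, 0.001)
t=0.060: state=(0.969, 0.030, 0.001)
continuing one RK4 step at a time; state shown every 25 steps (Δt=0.5):
t=0.500: state=(0.917, 0.070, 0.013)
t=1.000: state=(0.792, 0.162, 0.046)
t=1.500: state=(0.586, 0.301, 0.113)
t=2.000: state=(0.363, 0.418, 0.219)
t=2.500: state=(0.204, 0.449, 0.347)
t=3.000: state=(0.115, 0.411, 0.474)
t=3.500: state=(0.070, 0.345, 0.584)
t=4.000: state=(0.047, 0.278, 0.675)
t=4.500: state=(0.034, 0.219, 0.747)
t=5.000: state=(0.026, 0.170, 0.804)
t=5.500: state=(0.021, 0.131, 0.847)
t=6.000: state=(0.018, 0.101, 0.881)
t=6.500: state=(0.016, 0.077, 0.907)
t=7.000: state=(0.015, 0.059, 0.926)
t=7.500: state=(0.014, 0.045, 0.941)
t=8.000: state=(0.013, 0.034, 0.953)
t=8.500: state=(0.013, 0.026, 0.961)
t=9.000: state=(0.012, 0.020, 0.968)
t=9.500: state=(0.012, 0.015, 0.973)
t=9.780: state=(0.012, 0.013, 0.975)
compare at T: S=0.012, I=0.013, R=0.975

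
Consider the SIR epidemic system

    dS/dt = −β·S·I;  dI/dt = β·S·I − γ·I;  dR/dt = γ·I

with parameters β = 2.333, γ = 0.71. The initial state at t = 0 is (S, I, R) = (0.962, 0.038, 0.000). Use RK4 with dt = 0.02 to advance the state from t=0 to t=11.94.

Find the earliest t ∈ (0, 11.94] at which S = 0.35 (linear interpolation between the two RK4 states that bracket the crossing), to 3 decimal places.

t = 2.332

t=0.000: state=(0.962, 0.038, 0.000)
step 1 (dt=0.02): k1=(-0.085, 0.058, 0.027), k2=(-0.087, 0.059, 0.027), k3=(-0.087, 0.059, 0.027), k4=(-0.088, 0.060, 0.028); state += dt/6·(k1+2k2+2k3+k4)
t=0.020: state=(0.960, 0.039, 0.001)
t=0.040: state=(0.958, 0.040, 0.001)
t=0.060: state=(0.957, 0.042, 0.002)
continuing one RK4 step at a time; state shown every 25 steps (Δt=0.5):
t=0.500: state=(0.901, 0.079, 0.020)
t=1.000: state=(0.790, 0.150, 0.060)
t=1.500: state=(0.630, 0.241, 0.129)
t=2.000: state=(0.453, 0.318, 0.229)
t=2.320: state=(0.353, 0.342, 0.305)
next step: t=2.340: state=(0.348, 0.343, 0.310) — S has crossed 0.35
linear interpolation between t=2.320 (0.35332) and t=2.340 (0.34772) → t≈2.332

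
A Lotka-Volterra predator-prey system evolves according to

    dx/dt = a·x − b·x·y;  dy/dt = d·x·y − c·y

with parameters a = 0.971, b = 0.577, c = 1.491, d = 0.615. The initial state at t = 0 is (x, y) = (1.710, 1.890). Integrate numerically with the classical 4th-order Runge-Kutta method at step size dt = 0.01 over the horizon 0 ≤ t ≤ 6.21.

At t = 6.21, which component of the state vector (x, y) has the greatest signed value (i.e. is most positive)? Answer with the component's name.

largest component: x

t=0.000: state=(1.710, 1.890)
step 1 (dt=0.01): k1=(-0.204, -0.830), k2=(-0.200, -0.830), k3=(-0.200, -0.830), k4=(-0.196, -0.829); state += dt/6·(k1+2k2+2k3+k4)
t=0.010: state=(1.708, 1.882)
t=0.020: state=(1.706, 1.873)
t=0.030: state=(1.704, 1.865)
continuing one RK4 step at a time; state shown every 25 steps (Δt=0.25):
t=0.250: state=(1.684, 1.689)
t=0.500: state=(1.705, 1.509)
t=0.750: state=(1.768, 1.357)
t=1.000: state=(1.871, 1.236)
t=1.250: state=(2.009, 1.147)
t=1.500: state=(2.180, 1.089)
t=1.750: state=(2.380, 1.065)
t=2.000: state=(2.601, 1.076)
t=2.250: state=(2.831, 1.125)
t=2.500: state=(3.049, 1.218)
t=2.750: state=(3.229, 1.361)
t=3.000: state=(3.337, 1.555)
t=3.250: state=(3.343, 1.792)
t=3.500: state=(3.231, 2.050)
t=3.750: state=(3.011, 2.284)
t=4.000: state=(2.726, 2.446)
t=4.250: state=(2.428, 2.504)
t=4.500: state=(2.162, 2.453)
t=4.750: state=(1.952, 2.317)
t=5.000: state=(1.805, 2.129)
t=5.250: state=(1.718, 1.921)
t=5.500: state=(1.685, 1.718)
t=5.750: state=(1.699, 1.534)
t=6.000: state=(1.757, 1.378)
t=6.210: state=(1.835, 1.270)
compare at T: x=1.835, y=1.270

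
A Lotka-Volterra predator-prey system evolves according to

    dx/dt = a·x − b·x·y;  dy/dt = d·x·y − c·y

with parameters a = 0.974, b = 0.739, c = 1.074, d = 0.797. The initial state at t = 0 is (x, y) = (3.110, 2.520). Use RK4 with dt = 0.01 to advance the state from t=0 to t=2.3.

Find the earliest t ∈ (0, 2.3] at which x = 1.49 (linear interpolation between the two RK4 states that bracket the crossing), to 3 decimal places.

t = 0.514

t=0.000: state=(3.110, 2.520)
step 1 (dt=0.01): k1=(-2.763, 3.540), k2=(-2.791, 3.537), k3=(-2.791, 3.536), k4=(-2.818, 3.533); state += dt/6·(k1+2k2+2k3+k4)
t=0.010: state=(3.082, 2.555)
t=0.020: state=(3.054, 2.591)
t=0.030: state=(3.025, 2.626)
continuing one RK4 step at a time; state shown every 10 steps (Δt=0.1):
t=0.100: state=(2.809, 2.866)
t=0.200: state=(2.476, 3.178)
t=0.300: state=(2.137, 3.431)
t=0.400: state=(1.815, 3.606)
t=0.500: state=(1.527, 3.700)
t=0.510: state=(1.500, 3.704)
next step: t=0.520: state=(1.474, 3.709) — x has crossed 1.49
linear interpolation between t=0.510 (1.50020) and t=0.520 (1.47395) → t≈0.514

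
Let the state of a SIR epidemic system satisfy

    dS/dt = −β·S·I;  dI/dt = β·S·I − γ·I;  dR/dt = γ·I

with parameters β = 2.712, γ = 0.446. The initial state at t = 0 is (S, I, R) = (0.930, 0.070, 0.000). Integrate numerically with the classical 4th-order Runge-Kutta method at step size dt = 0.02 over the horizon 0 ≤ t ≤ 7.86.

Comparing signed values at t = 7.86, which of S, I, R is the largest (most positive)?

largest component: R

t=0.000: state=(0.930, 0.070, 0.000)
step 1 (dt=0.02): k1=(-0.177, 0.145, 0.031), k2=(-0.180, 0.148, 0.032), k3=(-0.180, 0.148, 0.032), k4=(-0.183, 0.151, 0.033); state += dt/6·(k1+2k2+2k3+k4)
t=0.020: state=(0.926, 0.073, 0.001)
t=0.040: state=(0.923, 0.076, 0.001)
t=0.060: state=(0.919, 0.079, 0.002)
continuing one RK4 step at a time; state shown every 25 steps (Δt=0.5):
t=0.500: state=(0.791, 0.182, 0.027)
t=1.000: state=(0.548, 0.365, 0.087)
t=1.500: state=(0.299, 0.514, 0.187)
t=2.000: state=(0.143, 0.549, 0.307)
t=2.500: state=(0.070, 0.504, 0.426)
t=3.000: state=(0.037, 0.433, 0.530)
t=3.500: state=(0.022, 0.360, 0.619)
t=4.000: state=(0.014, 0.295, 0.691)
t=4.500: state=(0.010, 0.240, 0.751)
t=5.000: state=(0.007, 0.194, 0.799)
t=5.500: state=(0.006, 0.156, 0.838)
t=6.000: state=(0.005, 0.126, 0.869)
t=6.500: state=(0.004, 0.101, 0.895)
t=7.000: state=(0.004, 0.082, 0.915)
t=7.500: state=(0.003, 0.066, 0.931)
t=7.860: state=(0.003, 0.056, 0.941)
compare at T: S=0.003, I=0.056, R=0.941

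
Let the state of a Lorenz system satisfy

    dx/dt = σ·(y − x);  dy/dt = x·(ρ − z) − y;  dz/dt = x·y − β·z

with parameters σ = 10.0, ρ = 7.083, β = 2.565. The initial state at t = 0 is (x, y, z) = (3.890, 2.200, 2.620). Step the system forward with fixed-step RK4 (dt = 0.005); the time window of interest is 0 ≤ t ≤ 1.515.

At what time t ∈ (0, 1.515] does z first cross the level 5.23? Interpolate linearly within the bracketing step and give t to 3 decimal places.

t=0.000: state=(3.890, 2.200, 2.620)
step 1 (dt=0.005): k1=(-16.900, 15.161, 1.838), k2=(-16.098, 14.917, 1.879), k3=(-16.125, 14.926, 1.881), k4=(-15.347, 14.691, 1.921); state += dt/6·(k1+2k2+2k3+k4)
t=0.005: state=(3.809, 2.275, 2.629)
t=0.010: state=(3.736, 2.347, 2.639)
t=0.015: state=(3.670, 2.417, 2.649)
continuing one RK4 step at a time; state shown every 10 steps (Δt=0.05):
t=0.050: state=(3.372, 2.863, 2.732)
t=0.100: state=(3.291, 3.412, 2.891)
t=0.150: state=(3.447, 3.914, 3.122)
t=0.200: state=(3.732, 4.388, 3.446)
t=0.250: state=(4.085, 4.826, 3.878)
t=0.300: state=(4.460, 5.203, 4.421)
t=0.350: state=(4.815, 5.480, 5.056)
t=0.360: state=(4.880, 5.520, 5.191)
next step: t=0.365: state=(4.912, 5.538, 5.259) — z has crossed 5.23
linear interpolation between t=0.360 (5.19111) and t=0.365 (5.25946) → t≈0.363

t = 0.363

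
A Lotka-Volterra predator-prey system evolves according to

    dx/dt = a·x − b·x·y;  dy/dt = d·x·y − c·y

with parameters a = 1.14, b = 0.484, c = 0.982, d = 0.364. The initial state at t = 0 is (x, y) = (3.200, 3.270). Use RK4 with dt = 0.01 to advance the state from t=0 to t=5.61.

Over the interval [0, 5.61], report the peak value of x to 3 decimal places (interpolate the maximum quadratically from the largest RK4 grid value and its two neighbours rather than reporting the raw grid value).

t=0.000: state=(3.200, 3.270)
step 1 (dt=0.01): k1=(-1.417, 0.598), k2=(-1.418, 0.590), k3=(-1.418, 0.590), k4=(-1.419, 0.582); state += dt/6·(k1+2k2+2k3+k4)
t=0.010: state=(3.186, 3.276)
t=0.020: state=(3.172, 3.282)
t=0.030: state=(3.157, 3.287)
continuing one RK4 step at a time; state shown every 20 steps (Δt=0.2):
t=0.200: state=(2.915, 3.357)
t=0.400: state=(2.642, 3.376)
t=0.600: state=(2.397, 3.332)
t=0.800: state=(2.191, 3.235)
t=1.000: state=(2.025, 3.098)
t=1.200: state=(1.899, 2.935)
t=1.400: state=(1.810, 2.760)
t=1.600: state=(1.756, 2.582)
t=1.800: state=(1.732, 2.408)
t=2.000: state=(1.738, 2.245)
t=2.200: state=(1.769, 2.095)
t=2.400: state=(1.826, 1.962)
t=2.600: state=(1.908, 1.847)
t=2.800: state=(2.014, 1.750)
t=3.000: state=(2.144, 1.673)
t=3.200: state=(2.297, 1.615)
t=3.400: state=(2.473, 1.579)
t=3.600: state=(2.668, 1.564)
t=3.800: state=(2.880, 1.573)
t=4.000: state=(3.102, 1.606)
t=4.200: state=(3.326, 1.668)
t=4.400: state=(3.540, 1.760)
t=4.600: state=(3.729, 1.884)
t=4.800: state=(3.874, 2.043)
t=5.000: state=(3.957, 2.233)
t=5.200: state=(3.963, 2.449)
t=5.400: state=(3.884, 2.679)
t=5.600: state=(3.723, 2.905)
t=5.610: state=(3.713, 2.916)
largest grid value and its neighbours: x(5.110)=3.97091, x(5.120)=3.97092, x(5.130)=3.97072
parabola through these three points peaks at t≈5.115 with x≈3.97094

max x = 3.971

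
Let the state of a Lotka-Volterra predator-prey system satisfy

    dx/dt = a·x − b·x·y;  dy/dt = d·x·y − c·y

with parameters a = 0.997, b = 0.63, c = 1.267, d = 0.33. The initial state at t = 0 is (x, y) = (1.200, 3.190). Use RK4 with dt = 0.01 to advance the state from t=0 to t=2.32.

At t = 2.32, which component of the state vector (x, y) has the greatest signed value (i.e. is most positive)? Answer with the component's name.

largest component: x

t=0.000: state=(1.200, 3.190)
step 1 (dt=0.01): k1=(-1.215, -2.778), k2=(-1.199, -2.773), k3=(-1.199, -2.773), k4=(-1.182, -2.767); state += dt/6·(k1+2k2+2k3+k4)
t=0.010: state=(1.188, 3.162)
t=0.020: state=(1.176, 3.135)
t=0.030: state=(1.165, 3.107)
continuing one RK4 step at a time; state shown every 10 steps (Δt=0.1):
t=0.100: state=(1.094, 2.919)
t=0.200: state=(1.014, 2.662)
t=0.300: state=(0.954, 2.423)
t=0.400: state=(0.912, 2.201)
t=0.500: state=(0.883, 1.997)
t=0.600: state=(0.865, 1.811)
t=0.700: state=(0.857, 1.641)
t=0.800: state=(0.858, 1.488)
t=0.900: state=(0.867, 1.348)
t=1.000: state=(0.884, 1.223)
t=1.100: state=(0.907, 1.109)
t=1.200: state=(0.938, 1.008)
t=1.300: state=(0.975, 0.916)
t=1.400: state=(1.020, 0.834)
t=1.500: state=(1.071, 0.761)
t=1.600: state=(1.131, 0.695)
t=1.700: state=(1.198, 0.636)
t=1.800: state=(1.274, 0.584)
t=1.900: state=(1.359, 0.537)
t=2.000: state=(1.453, 0.496)
t=2.100: state=(1.558, 0.459)
t=2.200: state=(1.674, 0.426)
t=2.300: state=(1.802, 0.398)
t=2.320: state=(1.829, 0.393)
compare at T: x=1.829, y=0.393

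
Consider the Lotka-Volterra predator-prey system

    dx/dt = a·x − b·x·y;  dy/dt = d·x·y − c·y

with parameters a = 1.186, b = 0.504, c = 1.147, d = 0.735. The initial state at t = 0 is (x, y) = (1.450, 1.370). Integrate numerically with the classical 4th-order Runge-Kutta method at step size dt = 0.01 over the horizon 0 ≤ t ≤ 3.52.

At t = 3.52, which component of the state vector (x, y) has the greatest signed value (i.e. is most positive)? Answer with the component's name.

t=0.000: state=(1.450, 1.370)
step 1 (dt=0.01): k1=(0.719, -0.111), k2=(0.721, -0.108), k3=(0.721, -0.108), k4=(0.723, -0.104); state += dt/6·(k1+2k2+2k3+k4)
t=0.010: state=(1.457, 1.369)
t=0.020: state=(1.464, 1.368)
t=0.030: state=(1.472, 1.367)
continuing one RK4 step at a time; state shown every 20 steps (Δt=0.2):
t=0.200: state=(1.602, 1.363)
t=0.400: state=(1.769, 1.388)
t=0.600: state=(1.944, 1.449)
t=0.800: state=(2.119, 1.553)
t=1.000: state=(2.280, 1.707)
t=1.200: state=(2.409, 1.916)
t=1.400: state=(2.485, 2.185)
t=1.600: state=(2.488, 2.506)
t=1.800: state=(2.407, 2.858)
t=2.000: state=(2.248, 3.202)
t=2.200: state=(2.033, 3.488)
t=2.400: state=(1.794, 3.674)
t=2.600: state=(1.564, 3.738)
t=2.800: state=(1.363, 3.683)
t=3.000: state=(1.200, 3.533)
t=3.200: state=(1.076, 3.319)
t=3.400: state=(0.989, 3.070)
t=3.520: state=(0.951, 2.914)
compare at T: x=0.951, y=2.914

largest component: y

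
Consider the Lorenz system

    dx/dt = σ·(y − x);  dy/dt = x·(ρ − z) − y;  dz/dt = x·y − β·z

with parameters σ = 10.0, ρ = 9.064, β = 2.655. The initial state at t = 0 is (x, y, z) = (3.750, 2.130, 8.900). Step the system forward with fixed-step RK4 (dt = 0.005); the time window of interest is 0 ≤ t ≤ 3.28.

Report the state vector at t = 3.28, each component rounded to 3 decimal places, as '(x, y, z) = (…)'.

(x, y, z) = (4.542, 4.376, 8.345)

t=0.000: state=(3.750, 2.130, 8.900)
step 1 (dt=0.005): k1=(-16.200, -1.515, -15.642), k2=(-15.833, -1.373, -15.638), k3=(-15.838, -1.373, -15.635), k4=(-15.477, -1.234, -15.628); state += dt/6·(k1+2k2+2k3+k4)
t=0.005: state=(3.671, 2.123, 8.822)
t=0.010: state=(3.595, 2.118, 8.744)
t=0.015: state=(3.523, 2.113, 8.666)
continuing one RK4 step at a time; state shown every 40 steps (Δt=0.2):
t=0.200: state=(2.510, 2.546, 6.214)
t=0.400: state=(3.258, 3.918, 5.074)
t=0.600: state=(4.943, 5.857, 6.221)
t=0.800: state=(6.083, 6.088, 9.208)
t=1.000: state=(5.002, 4.174, 9.867)
t=1.200: state=(3.732, 3.392, 8.182)
t=1.400: state=(3.650, 3.870, 6.807)
t=1.600: state=(4.421, 4.912, 6.775)
t=1.800: state=(5.261, 5.507, 8.058)
t=2.000: state=(5.175, 4.874, 9.056)
t=2.200: state=(4.440, 4.111, 8.602)
t=2.400: state=(4.093, 4.086, 7.688)
t=2.600: state=(4.350, 4.580, 7.341)
t=2.800: state=(4.832, 5.031, 7.800)
t=3.000: state=(4.986, 4.927, 8.453)
t=3.200: state=(4.688, 4.496, 8.499)
t=3.280: state=(4.542, 4.376, 8.345)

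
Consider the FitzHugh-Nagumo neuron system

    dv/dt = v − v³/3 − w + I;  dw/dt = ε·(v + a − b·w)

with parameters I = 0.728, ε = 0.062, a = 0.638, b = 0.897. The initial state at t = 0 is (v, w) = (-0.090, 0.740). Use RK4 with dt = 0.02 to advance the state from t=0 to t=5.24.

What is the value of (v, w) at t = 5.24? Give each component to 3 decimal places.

t=0.000: state=(-0.090, 0.740)
step 1 (dt=0.02): k1=(-0.102, -0.007), k2=(-0.103, -0.007), k3=(-0.103, -0.007), k4=(-0.104, -0.007); state += dt/6·(k1+2k2+2k3+k4)
t=0.020: state=(-0.092, 0.740)
t=0.040: state=(-0.094, 0.740)
t=0.060: state=(-0.096, 0.740)
continuing one RK4 step at a time; state shown every 10 steps (Δt=0.2):
t=0.200: state=(-0.112, 0.738)
t=0.400: state=(-0.139, 0.737)
t=0.600: state=(-0.171, 0.734)
t=0.800: state=(-0.210, 0.732)
t=1.000: state=(-0.256, 0.729)
t=1.200: state=(-0.311, 0.725)
t=1.400: state=(-0.376, 0.721)
t=1.600: state=(-0.451, 0.715)
t=1.800: state=(-0.539, 0.709)
t=2.000: state=(-0.639, 0.702)
t=2.200: state=(-0.749, 0.694)
t=2.400: state=(-0.867, 0.684)
t=2.600: state=(-0.989, 0.673)
t=2.800: state=(-1.110, 0.660)
t=3.000: state=(-1.222, 0.646)
t=3.200: state=(-1.321, 0.631)
t=3.400: state=(-1.404, 0.615)
t=3.600: state=(-1.469, 0.599)
t=3.800: state=(-1.518, 0.582)
t=4.000: state=(-1.552, 0.564)
t=4.200: state=(-1.575, 0.546)
t=4.400: state=(-1.589, 0.529)
t=4.600: state=(-1.597, 0.511)
t=4.800: state=(-1.599, 0.494)
t=5.000: state=(-1.598, 0.476)
t=5.200: state=(-1.594, 0.459)
t=5.240: state=(-1.593, 0.456)

(v, w) = (-1.593, 0.456)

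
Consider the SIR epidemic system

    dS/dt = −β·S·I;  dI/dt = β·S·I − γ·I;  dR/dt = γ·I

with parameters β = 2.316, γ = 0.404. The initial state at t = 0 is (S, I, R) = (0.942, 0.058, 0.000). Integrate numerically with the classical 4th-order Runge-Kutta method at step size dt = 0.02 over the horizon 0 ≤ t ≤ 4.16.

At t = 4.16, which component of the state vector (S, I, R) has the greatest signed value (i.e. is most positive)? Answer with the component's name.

largest component: R

t=0.000: state=(0.942, 0.058, 0.000)
step 1 (dt=0.02): k1=(-0.127, 0.103, 0.023), k2=(-0.129, 0.105, 0.024), k3=(-0.129, 0.105, 0.024), k4=(-0.131, 0.106, 0.024); state += dt/6·(k1+2k2+2k3+k4)
t=0.020: state=(0.939, 0.060, 0.000)
t=0.040: state=(0.937, 0.062, 0.001)
t=0.060: state=(0.934, 0.064, 0.001)
continuing one RK4 step at a time; state shown every 10 steps (Δt=0.2):
t=0.200: state=(0.912, 0.082, 0.006)
t=0.400: state=(0.872, 0.115, 0.014)
t=0.600: state=(0.819, 0.157, 0.024)
t=0.800: state=(0.753, 0.208, 0.039)
t=1.000: state=(0.675, 0.267, 0.058)
t=1.200: state=(0.588, 0.330, 0.082)
t=1.400: state=(0.497, 0.391, 0.112)
t=1.600: state=(0.409, 0.445, 0.145)
t=1.800: state=(0.330, 0.487, 0.183)
t=2.000: state=(0.261, 0.515, 0.224)
t=2.200: state=(0.205, 0.529, 0.266)
t=2.400: state=(0.160, 0.531, 0.309)
t=2.600: state=(0.126, 0.523, 0.352)
t=2.800: state=(0.099, 0.508, 0.393)
t=3.000: state=(0.078, 0.488, 0.433)
t=3.200: state=(0.063, 0.465, 0.472)
t=3.400: state=(0.051, 0.440, 0.509)
t=3.600: state=(0.042, 0.415, 0.543)
t=3.800: state=(0.035, 0.390, 0.576)
t=4.000: state=(0.029, 0.365, 0.606)
t=4.160: state=(0.026, 0.345, 0.629)
compare at T: S=0.026, I=0.345, R=0.629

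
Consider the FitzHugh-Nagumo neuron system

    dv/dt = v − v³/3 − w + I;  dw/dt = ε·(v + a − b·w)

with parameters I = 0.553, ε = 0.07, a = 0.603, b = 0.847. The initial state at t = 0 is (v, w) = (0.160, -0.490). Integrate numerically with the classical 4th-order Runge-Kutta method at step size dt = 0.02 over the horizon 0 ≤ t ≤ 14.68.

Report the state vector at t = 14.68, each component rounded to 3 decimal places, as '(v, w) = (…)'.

(v, w) = (1.173, 1.282)

t=0.000: state=(0.160, -0.490)
step 1 (dt=0.02): k1=(1.202, 0.082), k2=(1.212, 0.083), k3=(1.213, 0.083), k4=(1.224, 0.084); state += dt/6·(k1+2k2+2k3+k4)
t=0.020: state=(0.184, -0.488)
t=0.040: state=(0.209, -0.487)
t=0.060: state=(0.234, -0.485)
continuing one RK4 step at a time; state shown every 25 steps (Δt=0.5):
t=0.500: state=(0.889, -0.437)
t=1.000: state=(1.626, -0.360)
t=1.500: state=(1.952, -0.265)
t=2.000: state=(2.013, -0.168)
t=2.500: state=(2.002, -0.073)
t=3.000: state=(1.975, 0.018)
t=3.500: state=(1.945, 0.106)
t=4.000: state=(1.914, 0.191)
t=4.500: state=(1.883, 0.271)
t=5.000: state=(1.852, 0.349)
t=5.500: state=(1.821, 0.422)
t=6.000: state=(1.790, 0.493)
t=6.500: state=(1.759, 0.561)
t=7.000: state=(1.727, 0.625)
t=7.500: state=(1.696, 0.687)
t=8.000: state=(1.664, 0.746)
t=8.500: state=(1.632, 0.801)
t=9.000: state=(1.599, 0.854)
t=9.500: state=(1.566, 0.905)
t=10.000: state=(1.533, 0.953)
t=10.500: state=(1.499, 0.998)
t=11.000: state=(1.464, 1.041)
t=11.500: state=(1.429, 1.081)
t=12.000: state=(1.393, 1.119)
t=12.500: state=(1.355, 1.154)
t=13.000: state=(1.317, 1.187)
t=13.500: state=(1.277, 1.218)
t=14.000: state=(1.234, 1.247)
t=14.500: state=(1.190, 1.273)
t=14.680: state=(1.173, 1.282)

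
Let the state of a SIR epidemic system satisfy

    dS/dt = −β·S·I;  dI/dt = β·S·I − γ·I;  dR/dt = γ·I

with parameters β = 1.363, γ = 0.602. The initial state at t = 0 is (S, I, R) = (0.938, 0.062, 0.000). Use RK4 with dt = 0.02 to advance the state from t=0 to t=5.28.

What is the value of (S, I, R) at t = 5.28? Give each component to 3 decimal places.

t=0.000: state=(0.938, 0.062, 0.000)
step 1 (dt=0.02): k1=(-0.079, 0.042, 0.037), k2=(-0.080, 0.042, 0.038), k3=(-0.080, 0.042, 0.038), k4=(-0.080, 0.042, 0.038); state += dt/6·(k1+2k2+2k3+k4)
t=0.020: state=(0.936, 0.063, 0.001)
t=0.040: state=(0.935, 0.064, 0.002)
t=0.060: state=(0.933, 0.065, 0.002)
continuing one RK4 step at a time; state shown every 10 steps (Δt=0.2):
t=0.200: state=(0.921, 0.071, 0.008)
t=0.400: state=(0.902, 0.081, 0.017)
t=0.600: state=(0.882, 0.091, 0.027)
t=0.800: state=(0.859, 0.102, 0.039)
t=1.000: state=(0.834, 0.114, 0.052)
t=1.200: state=(0.807, 0.127, 0.067)
t=1.400: state=(0.778, 0.139, 0.083)
t=1.600: state=(0.748, 0.152, 0.100)
t=1.800: state=(0.716, 0.165, 0.119)
t=2.000: state=(0.684, 0.177, 0.140)
t=2.200: state=(0.650, 0.188, 0.162)
t=2.400: state=(0.617, 0.198, 0.185)
t=2.600: state=(0.584, 0.207, 0.209)
t=2.800: state=(0.551, 0.214, 0.235)
t=3.000: state=(0.520, 0.219, 0.261)
t=3.200: state=(0.489, 0.223, 0.287)
t=3.400: state=(0.460, 0.225, 0.314)
t=3.600: state=(0.433, 0.226, 0.342)
t=3.800: state=(0.407, 0.224, 0.369)
t=4.000: state=(0.383, 0.221, 0.396)
t=4.200: state=(0.361, 0.217, 0.422)
t=4.400: state=(0.340, 0.212, 0.448)
t=4.600: state=(0.321, 0.206, 0.473)
t=4.800: state=(0.304, 0.198, 0.497)
t=5.000: state=(0.289, 0.191, 0.521)
t=5.200: state=(0.274, 0.183, 0.543)
t=5.280: state=(0.269, 0.179, 0.552)

(S, I, R) = (0.269, 0.179, 0.552)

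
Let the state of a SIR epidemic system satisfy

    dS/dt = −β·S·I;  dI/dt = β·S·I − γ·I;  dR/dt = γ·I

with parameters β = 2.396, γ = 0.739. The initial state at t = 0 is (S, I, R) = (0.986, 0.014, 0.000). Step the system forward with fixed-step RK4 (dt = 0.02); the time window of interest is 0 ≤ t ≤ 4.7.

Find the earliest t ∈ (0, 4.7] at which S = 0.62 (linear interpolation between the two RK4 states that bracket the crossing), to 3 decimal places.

t=0.000: state=(0.986, 0.014, 0.000)
step 1 (dt=0.02): k1=(-0.033, 0.023, 0.010), k2=(-0.034, 0.023, 0.011), k3=(-0.034, 0.023, 0.011), k4=(-0.034, 0.023, 0.011); state += dt/6·(k1+2k2+2k3+k4)
t=0.020: state=(0.985, 0.014, 0.000)
t=0.040: state=(0.985, 0.015, 0.000)
t=0.060: state=(0.984, 0.015, 0.001)
continuing one RK4 step at a time; state shown every 10 steps (Δt=0.2):
t=0.200: state=(0.978, 0.019, 0.002)
t=0.400: state=(0.968, 0.027, 0.006)
t=0.600: state=(0.953, 0.036, 0.010)
t=0.800: state=(0.934, 0.049, 0.017)
t=1.000: state=(0.909, 0.066, 0.025)
t=1.200: state=(0.876, 0.088, 0.036)
t=1.400: state=(0.835, 0.114, 0.051)
t=1.600: state=(0.785, 0.145, 0.070)
t=1.800: state=(0.726, 0.179, 0.094)
t=2.000: state=(0.661, 0.216, 0.123)
t=2.100: state=(0.626, 0.234, 0.140)
next step: t=2.120: state=(0.619, 0.237, 0.144) — S has crossed 0.62
linear interpolation between t=2.100 (0.62607) and t=2.120 (0.61904) → t≈2.117

t = 2.117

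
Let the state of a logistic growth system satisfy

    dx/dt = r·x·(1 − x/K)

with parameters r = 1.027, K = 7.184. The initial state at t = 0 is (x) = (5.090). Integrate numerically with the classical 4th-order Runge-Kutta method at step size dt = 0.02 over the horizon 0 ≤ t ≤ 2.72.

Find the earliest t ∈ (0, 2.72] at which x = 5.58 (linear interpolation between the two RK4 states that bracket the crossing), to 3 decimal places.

t=0.000: state=(5.090)
step 1 (dt=0.02): k1=(1.524), k2=(1.517), k3=(1.517), k4=(1.511); state += dt/6·(k1+2k2+2k3+k4)
t=0.020: state=(5.120)
t=0.040: state=(5.150)
t=0.060: state=(5.180)
continuing one RK4 step at a time; state shown every 5 steps (Δt=0.1):
t=0.100: state=(5.239)
t=0.200: state=(5.381)
t=0.300: state=(5.516)
t=0.340: state=(5.568)
next step: t=0.360: state=(5.594) — x has crossed 5.58
linear interpolation between t=0.340 (5.56838) and t=0.360 (5.59395) → t≈0.349

t = 0.349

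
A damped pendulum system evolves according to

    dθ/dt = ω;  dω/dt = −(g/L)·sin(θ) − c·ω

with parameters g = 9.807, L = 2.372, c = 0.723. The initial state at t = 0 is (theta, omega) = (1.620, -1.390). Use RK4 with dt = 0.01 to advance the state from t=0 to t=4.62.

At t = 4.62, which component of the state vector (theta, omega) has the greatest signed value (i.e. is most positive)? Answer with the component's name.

largest component: omega

t=0.000: state=(1.620, -1.390)
step 1 (dt=0.01): k1=(-1.390, -3.125), k2=(-1.406, -3.115), k3=(-1.406, -3.115), k4=(-1.421, -3.104); state += dt/6·(k1+2k2+2k3+k4)
t=0.010: state=(1.606, -1.421)
t=0.020: state=(1.592, -1.452)
t=0.030: state=(1.577, -1.483)
continuing one RK4 step at a time; state shown every 20 steps (Δt=0.2):
t=0.200: state=(1.283, -1.964)
t=0.400: state=(0.846, -2.368)
t=0.600: state=(0.355, -2.477)
t=0.800: state=(-0.121, -2.225)
t=1.000: state=(-0.515, -1.676)
t=1.200: state=(-0.782, -0.978)
t=1.400: state=(-0.905, -0.265)
t=1.600: state=(-0.892, 0.378)
t=1.800: state=(-0.762, 0.897)
t=2.000: state=(-0.545, 1.246)
t=2.200: state=(-0.278, 1.384)
t=2.400: state=(-0.006, 1.303)
t=2.600: state=(0.231, 1.036)
t=2.800: state=(0.401, 0.652)
t=3.000: state=(0.489, 0.227)
t=3.200: state=(0.493, -0.171)
t=3.400: state=(0.425, -0.492)
t=3.600: state=(0.304, -0.702)
t=3.800: state=(0.153, -0.781)
t=4.000: state=(-0.000, -0.733)
t=4.200: state=(-0.133, -0.580)
t=4.400: state=(-0.228, -0.360)
t=4.600: state=(-0.275, -0.117)
t=4.620: state=(-0.277, -0.093)
compare at T: theta=-0.277, omega=-0.093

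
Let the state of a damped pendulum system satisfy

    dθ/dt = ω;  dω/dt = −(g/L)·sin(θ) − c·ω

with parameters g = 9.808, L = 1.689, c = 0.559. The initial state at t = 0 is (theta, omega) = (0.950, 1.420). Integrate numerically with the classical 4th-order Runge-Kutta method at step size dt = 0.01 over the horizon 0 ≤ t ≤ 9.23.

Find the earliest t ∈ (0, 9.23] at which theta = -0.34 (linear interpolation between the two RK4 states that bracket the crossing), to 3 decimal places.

t=0.000: state=(0.950, 1.420)
step 1 (dt=0.01): k1=(1.420, -5.517), k2=(1.392, -5.526), k3=(1.392, -5.525), k4=(1.365, -5.533); state += dt/6·(k1+2k2+2k3+k4)
t=0.010: state=(0.964, 1.365)
t=0.020: state=(0.977, 1.309)
t=0.030: state=(0.990, 1.254)
continuing one RK4 step at a time; state shown every 50 steps (Δt=0.5):
t=0.500: state=(0.988, -1.155)
t=1.000: state=(0.058, -2.133)
t=1.200: state=(-0.337, -1.745)
next step: t=1.210: state=(-0.354, -1.715) — theta has crossed -0.34
linear interpolation between t=1.200 (-0.33661) and t=1.210 (-0.35392) → t≈1.202

t = 1.202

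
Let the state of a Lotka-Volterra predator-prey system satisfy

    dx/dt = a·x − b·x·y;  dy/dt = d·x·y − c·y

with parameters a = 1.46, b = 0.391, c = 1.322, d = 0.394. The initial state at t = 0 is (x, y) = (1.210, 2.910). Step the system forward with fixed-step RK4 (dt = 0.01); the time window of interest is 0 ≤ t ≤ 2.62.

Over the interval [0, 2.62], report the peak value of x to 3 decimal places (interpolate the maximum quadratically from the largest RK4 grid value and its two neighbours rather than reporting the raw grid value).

t=0.000: state=(1.210, 2.910)
step 1 (dt=0.01): k1=(0.390, -2.460), k2=(0.396, -2.447), k3=(0.396, -2.447), k4=(0.403, -2.435); state += dt/6·(k1+2k2+2k3+k4)
t=0.010: state=(1.214, 2.886)
t=0.020: state=(1.218, 2.861)
t=0.030: state=(1.222, 2.837)
continuing one RK4 step at a time; state shown every 10 steps (Δt=0.1):
t=0.100: state=(1.255, 2.676)
t=0.200: state=(1.314, 2.467)
t=0.300: state=(1.386, 2.279)
t=0.400: state=(1.472, 2.112)
t=0.500: state=(1.573, 1.965)
t=0.600: state=(1.690, 1.836)
t=0.700: state=(1.824, 1.724)
t=0.800: state=(1.977, 1.628)
t=0.900: state=(2.150, 1.547)
t=1.000: state=(2.345, 1.481)
t=1.100: state=(2.564, 1.429)
t=1.200: state=(2.808, 1.392)
t=1.300: state=(3.079, 1.369)
t=1.400: state=(3.378, 1.362)
t=1.500: state=(3.706, 1.372)
t=1.600: state=(4.062, 1.401)
t=1.700: state=(4.446, 1.451)
t=1.800: state=(4.854, 1.527)
t=1.900: state=(5.281, 1.634)
t=2.000: state=(5.718, 1.778)
t=2.100: state=(6.151, 1.968)
t=2.200: state=(6.560, 2.215)
t=2.300: state=(6.921, 2.531)
t=2.400: state=(7.199, 2.930)
t=2.500: state=(7.361, 3.422)
t=2.600: state=(7.368, 4.010)
t=2.620: state=(7.349, 4.138)
largest grid value and its neighbours: x(2.550)=7.38551, x(2.560)=7.38553, x(2.570)=7.38382
parabola through these three points peaks at t≈2.555 with x≈7.38573

max x = 7.386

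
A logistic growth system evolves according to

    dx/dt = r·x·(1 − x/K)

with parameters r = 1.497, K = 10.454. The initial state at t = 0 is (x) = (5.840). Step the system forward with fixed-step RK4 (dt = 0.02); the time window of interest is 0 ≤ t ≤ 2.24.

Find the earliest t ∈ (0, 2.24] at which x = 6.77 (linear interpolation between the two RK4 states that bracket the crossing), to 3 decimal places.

t=0.000: state=(5.840)
step 1 (dt=0.02): k1=(3.859), k2=(3.852), k3=(3.852), k4=(3.844); state += dt/6·(k1+2k2+2k3+k4)
t=0.020: state=(5.917)
t=0.040: state=(5.994)
t=0.060: state=(6.070)
continuing one RK4 step at a time; state shown every 5 steps (Δt=0.1):
t=0.100: state=(6.222)
t=0.200: state=(6.593)
t=0.240: state=(6.738)
next step: t=0.260: state=(6.809) — x has crossed 6.77
linear interpolation between t=0.240 (6.73752) and t=0.260 (6.80892) → t≈0.249

t = 0.249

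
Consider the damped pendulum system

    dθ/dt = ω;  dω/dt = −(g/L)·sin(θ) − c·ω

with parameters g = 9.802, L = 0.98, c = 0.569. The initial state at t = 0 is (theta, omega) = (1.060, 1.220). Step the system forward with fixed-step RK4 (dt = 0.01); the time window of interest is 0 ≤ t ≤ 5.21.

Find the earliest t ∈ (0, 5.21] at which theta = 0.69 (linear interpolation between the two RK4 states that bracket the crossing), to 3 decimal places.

t = 0.463

t=0.000: state=(1.060, 1.220)
step 1 (dt=0.01): k1=(1.220, -9.420), k2=(1.173, -9.422), k3=(1.173, -9.421), k4=(1.126, -9.423); state += dt/6·(k1+2k2+2k3+k4)
t=0.010: state=(1.072, 1.126)
t=0.020: state=(1.083, 1.032)
t=0.030: state=(1.092, 0.937)
continuing one RK4 step at a time; state shown every 20 steps (Δt=0.2):
t=0.200: state=(1.118, -0.613)
t=0.400: state=(0.836, -2.132)
t=0.460: state=(0.697, -2.470)
next step: t=0.470: state=(0.672, -2.519) — theta has crossed 0.69
linear interpolation between t=0.460 (0.69710) and t=0.470 (0.67215) → t≈0.463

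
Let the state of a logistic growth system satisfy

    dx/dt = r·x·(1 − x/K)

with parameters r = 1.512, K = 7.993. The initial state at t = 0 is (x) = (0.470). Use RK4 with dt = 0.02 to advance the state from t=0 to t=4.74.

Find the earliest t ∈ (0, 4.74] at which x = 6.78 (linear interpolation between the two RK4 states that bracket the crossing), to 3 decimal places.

t = 2.972

t=0.000: state=(0.470)
step 1 (dt=0.02): k1=(0.669), k2=(0.678), k3=(0.678), k4=(0.687); state += dt/6·(k1+2k2+2k3+k4)
t=0.020: state=(0.484)
t=0.040: state=(0.497)
t=0.060: state=(0.512)
continuing one RK4 step at a time; state shown every 10 steps (Δt=0.2):
t=0.200: state=(0.623)
t=0.400: state=(0.820)
t=0.600: state=(1.071)
t=0.800: state=(1.384)
t=1.000: state=(1.765)
t=1.200: state=(2.215)
t=1.400: state=(2.730)
t=1.600: state=(3.297)
t=1.800: state=(3.894)
t=2.000: state=(4.495)
t=2.200: state=(5.075)
t=2.400: state=(5.609)
t=2.600: state=(6.083)
t=2.800: state=(6.487)
t=2.960: state=(6.761)
next step: t=2.980: state=(6.792) — x has crossed 6.78
linear interpolation between t=2.960 (6.76100) and t=2.980 (6.79219) → t≈2.972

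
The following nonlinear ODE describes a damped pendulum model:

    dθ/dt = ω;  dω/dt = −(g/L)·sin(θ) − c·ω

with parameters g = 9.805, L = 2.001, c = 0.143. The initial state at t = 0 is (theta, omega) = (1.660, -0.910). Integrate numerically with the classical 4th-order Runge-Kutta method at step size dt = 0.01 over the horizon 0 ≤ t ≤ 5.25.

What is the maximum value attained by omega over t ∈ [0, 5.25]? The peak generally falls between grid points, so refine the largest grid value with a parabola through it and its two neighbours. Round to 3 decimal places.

t=0.000: state=(1.660, -0.910)
step 1 (dt=0.01): k1=(-0.910, -4.750), k2=(-0.934, -4.749), k3=(-0.934, -4.749), k4=(-0.957, -4.748); state += dt/6·(k1+2k2+2k3+k4)
t=0.010: state=(1.651, -0.957)
t=0.020: state=(1.641, -1.005)
t=0.030: state=(1.631, -1.052)
continuing one RK4 step at a time; state shown every 20 steps (Δt=0.2):
t=0.200: state=(1.384, -1.847)
t=0.400: state=(0.928, -2.676)
t=0.600: state=(0.336, -3.168)
t=0.800: state=(-0.301, -3.093)
t=1.000: state=(-0.864, -2.472)
t=1.200: state=(-1.270, -1.554)
t=1.400: state=(-1.482, -0.561)
t=1.600: state=(-1.495, 0.418)
t=1.800: state=(-1.317, 1.361)
t=2.000: state=(-0.958, 2.200)
t=2.200: state=(-0.455, 2.764)
t=2.400: state=(0.115, 2.847)
t=2.600: state=(0.648, 2.403)
t=2.800: state=(1.053, 1.605)
t=3.000: state=(1.281, 0.667)
t=3.200: state=(1.319, -0.286)
t=3.400: state=(1.170, -1.197)
t=3.600: state=(0.848, -1.984)
t=3.800: state=(0.395, -2.491)
t=4.000: state=(-0.118, -2.553)
t=4.200: state=(-0.594, -2.140)
t=4.400: state=(-0.952, -1.399)
t=4.600: state=(-1.145, -0.517)
t=4.800: state=(-1.157, 0.386)
t=5.000: state=(-0.994, 1.231)
t=5.200: state=(-0.676, 1.916)
t=5.250: state=(-0.577, 2.045)
largest grid value and its neighbours: omega(2.320)=2.88019, omega(2.330)=2.88095, omega(2.340)=2.88031
parabola through these three points peaks at t≈2.330 with omega≈2.88095

max omega = 2.881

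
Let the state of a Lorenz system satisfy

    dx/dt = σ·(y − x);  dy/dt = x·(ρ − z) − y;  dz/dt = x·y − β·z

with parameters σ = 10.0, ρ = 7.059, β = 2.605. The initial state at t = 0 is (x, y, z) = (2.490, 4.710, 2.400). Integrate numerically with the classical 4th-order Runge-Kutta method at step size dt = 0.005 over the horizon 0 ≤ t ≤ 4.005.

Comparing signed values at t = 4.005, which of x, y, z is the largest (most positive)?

t=0.000: state=(2.490, 4.710, 2.400)
step 1 (dt=0.005): k1=(22.200, 6.891, 5.476), k2=(21.817, 7.097, 5.745), k3=(21.832, 7.091, 5.741), k4=(21.463, 7.289, 6.007); state += dt/6·(k1+2k2+2k3+k4)
t=0.005: state=(2.599, 4.745, 2.429)
t=0.010: state=(2.705, 4.783, 2.460)
t=0.015: state=(2.807, 4.822, 2.494)
continuing one RK4 step at a time; state shown every 40 steps (Δt=0.2):
t=0.200: state=(5.404, 6.344, 5.248)
t=0.400: state=(5.711, 5.038, 8.524)
t=0.600: state=(3.801, 2.905, 7.858)
t=0.800: state=(2.695, 2.473, 5.906)
t=1.000: state=(2.724, 2.935, 4.608)
t=1.200: state=(3.420, 3.877, 4.378)
t=1.400: state=(4.363, 4.780, 5.319)
t=1.600: state=(4.786, 4.747, 6.699)
t=1.800: state=(4.300, 3.935, 7.065)
t=2.000: state=(3.652, 3.422, 6.406)
t=2.200: state=(3.450, 3.473, 5.665)
t=2.400: state=(3.678, 3.860, 5.394)
t=2.600: state=(4.071, 4.252, 5.687)
t=2.800: state=(4.291, 4.315, 6.218)
t=3.000: state=(4.174, 4.052, 6.468)
t=3.200: state=(3.912, 3.796, 6.292)
t=3.400: state=(3.773, 3.755, 5.973)
t=3.600: state=(3.829, 3.894, 5.805)
t=3.800: state=(3.984, 4.061, 5.880)
t=4.000: state=(4.091, 4.114, 6.084)
t=4.005: state=(4.092, 4.113, 6.089)
compare at T: x=4.092, y=4.113, z=6.089

largest component: z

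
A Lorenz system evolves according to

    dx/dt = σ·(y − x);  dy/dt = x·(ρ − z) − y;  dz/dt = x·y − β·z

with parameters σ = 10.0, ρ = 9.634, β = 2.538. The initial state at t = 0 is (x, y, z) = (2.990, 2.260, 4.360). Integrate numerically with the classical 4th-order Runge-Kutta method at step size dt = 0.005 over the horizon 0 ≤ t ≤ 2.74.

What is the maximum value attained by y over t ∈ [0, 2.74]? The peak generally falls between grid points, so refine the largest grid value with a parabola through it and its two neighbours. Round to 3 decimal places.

t=0.000: state=(2.990, 2.260, 4.360)
step 1 (dt=0.005): k1=(-7.300, 13.509, -4.308), k2=(-6.780, 13.411, -4.222), k3=(-6.795, 13.418, -4.220), k4=(-6.289, 13.325, -4.133); state += dt/6·(k1+2k2+2k3+k4)
t=0.005: state=(2.956, 2.327, 4.339)
t=0.010: state=(2.927, 2.393, 4.319)
t=0.015: state=(2.903, 2.459, 4.299)
continuing one RK4 step at a time; state shown every 20 steps (Δt=0.1):
t=0.100: state=(3.001, 3.539, 4.132)
t=0.200: state=(3.843, 4.933, 4.488)
t=0.300: state=(5.078, 6.397, 5.748)
t=0.400: state=(6.298, 7.298, 7.992)
t=0.500: state=(6.835, 6.820, 10.423)
t=0.600: state=(6.258, 5.205, 11.617)
t=0.700: state=(5.004, 3.697, 11.196)
t=0.800: state=(3.859, 2.934, 9.943)
t=0.900: state=(3.192, 2.778, 8.577)
t=1.000: state=(2.995, 2.996, 7.428)
t=1.100: state=(3.162, 3.480, 6.635)
t=1.200: state=(3.611, 4.181, 6.291)
t=1.300: state=(4.275, 5.014, 6.491)
t=1.400: state=(5.032, 5.769, 7.278)
t=1.500: state=(5.655, 6.112, 8.498)
t=1.600: state=(5.866, 5.809, 9.674)
t=1.700: state=(5.559, 5.038, 10.262)
t=1.800: state=(4.931, 4.257, 10.102)
t=1.900: state=(4.310, 3.777, 9.454)
t=2.000: state=(3.907, 3.641, 8.660)
t=2.100: state=(3.779, 3.782, 7.965)
t=2.200: state=(3.898, 4.122, 7.512)
t=2.300: state=(4.205, 4.583, 7.385)
t=2.400: state=(4.620, 5.053, 7.616)
t=2.500: state=(5.026, 5.382, 8.150)
t=2.600: state=(5.287, 5.434, 8.810)
t=2.700: state=(5.302, 5.188, 9.337)
t=2.740: state=(5.238, 5.032, 9.460)
largest grid value and its neighbours: y(0.415)=7.32627, y(0.420)=7.32807, y(0.425)=7.32591
parabola through these three points peaks at t≈0.420 with y≈7.32807

max y = 7.328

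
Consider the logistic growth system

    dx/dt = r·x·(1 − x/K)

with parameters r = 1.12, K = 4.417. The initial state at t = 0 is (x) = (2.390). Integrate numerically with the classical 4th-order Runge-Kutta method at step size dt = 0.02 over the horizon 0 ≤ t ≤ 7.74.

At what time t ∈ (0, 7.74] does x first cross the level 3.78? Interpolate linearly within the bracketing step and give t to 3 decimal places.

t=0.000: state=(2.390)
step 1 (dt=0.02): k1=(1.228), k2=(1.227), k3=(1.227), k4=(1.226); state += dt/6·(k1+2k2+2k3+k4)
t=0.020: state=(2.415)
t=0.040: state=(2.439)
t=0.060: state=(2.463)
continuing one RK4 step at a time; state shown every 25 steps (Δt=0.5):
t=0.500: state=(2.976)
t=1.000: state=(3.460)
t=1.440: state=(3.778)
next step: t=1.460: state=(3.790) — x has crossed 3.78
linear interpolation between t=1.440 (3.77827) and t=1.460 (3.79041) → t≈1.443

t = 1.443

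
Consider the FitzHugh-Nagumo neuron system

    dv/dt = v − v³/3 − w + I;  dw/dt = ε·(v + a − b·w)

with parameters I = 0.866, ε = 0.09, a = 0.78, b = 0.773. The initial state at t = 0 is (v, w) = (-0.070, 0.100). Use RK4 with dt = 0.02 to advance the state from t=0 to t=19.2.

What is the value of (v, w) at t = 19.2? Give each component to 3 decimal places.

t=0.000: state=(-0.070, 0.100)
step 1 (dt=0.02): k1=(0.696, 0.057), k2=(0.702, 0.058), k3=(0.703, 0.058), k4=(0.709, 0.058); state += dt/6·(k1+2k2+2k3+k4)
t=0.020: state=(-0.056, 0.101)
t=0.040: state=(-0.042, 0.102)
t=0.060: state=(-0.027, 0.104)
continuing one RK4 step at a time; state shown every 50 steps (Δt=1):
t=1.000: state=(0.995, 0.197)
t=2.000: state=(1.837, 0.384)
t=3.000: state=(1.878, 0.589)
t=4.000: state=(1.809, 0.778)
t=5.000: state=(1.731, 0.947)
t=6.000: state=(1.651, 1.098)
t=7.000: state=(1.568, 1.232)
t=8.000: state=(1.483, 1.350)
t=9.000: state=(1.392, 1.452)
t=10.000: state=(1.295, 1.539)
t=11.000: state=(1.187, 1.611)
t=12.000: state=(1.060, 1.669)
t=13.000: state=(0.900, 1.710)
t=14.000: state=(0.666, 1.731)
t=15.000: state=(0.236, 1.724)
t=16.000: state=(-0.773, 1.658)
t=17.000: state=(-1.835, 1.492)
t=18.000: state=(-1.930, 1.293)
t=19.000: state=(-1.870, 1.109)
t=19.200: state=(-1.857, 1.074)

(v, w) = (-1.857, 1.074)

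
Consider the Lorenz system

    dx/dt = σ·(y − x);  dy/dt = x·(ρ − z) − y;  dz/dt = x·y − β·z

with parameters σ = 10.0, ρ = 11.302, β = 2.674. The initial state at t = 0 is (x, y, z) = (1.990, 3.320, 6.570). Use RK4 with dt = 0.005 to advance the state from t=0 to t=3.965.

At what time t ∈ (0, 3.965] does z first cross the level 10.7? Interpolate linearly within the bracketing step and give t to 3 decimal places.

t=0.000: state=(1.990, 3.320, 6.570)
step 1 (dt=0.005): k1=(13.300, 6.097, -10.961), k2=(13.120, 6.294, -10.747), k3=(13.129, 6.291, -10.749), k4=(12.958, 6.486, -10.535); state += dt/6·(k1+2k2+2k3+k4)
t=0.005: state=(2.056, 3.351, 6.516)
t=0.010: state=(2.120, 3.385, 6.465)
t=0.015: state=(2.182, 3.420, 6.415)
continuing one RK4 step at a time; state shown every 40 steps (Δt=0.2):
t=0.200: state=(4.397, 5.783, 6.198)
t=0.400: state=(7.147, 8.028, 10.491)
t=0.405: state=(7.190, 8.014, 10.638)
next step: t=0.410: state=(7.230, 7.996, 10.783) — z has crossed 10.7
linear interpolation between t=0.405 (10.63772) and t=0.410 (10.78313) → t≈0.407

t = 0.407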